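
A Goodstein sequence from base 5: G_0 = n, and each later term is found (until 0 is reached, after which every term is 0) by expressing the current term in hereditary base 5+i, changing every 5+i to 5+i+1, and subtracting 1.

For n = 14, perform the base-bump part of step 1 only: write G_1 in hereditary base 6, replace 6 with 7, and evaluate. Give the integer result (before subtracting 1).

G_0=14  [base 5] 2·5 + 4  →[5↦6]→  2·6 + 4 = 16  −1 ⇒ G_1=15
G_1=15  [base 6] 2·6 + 3  →[6↦7]→  2·7 + 3 = 17  −1 ⇒ G_2=16

17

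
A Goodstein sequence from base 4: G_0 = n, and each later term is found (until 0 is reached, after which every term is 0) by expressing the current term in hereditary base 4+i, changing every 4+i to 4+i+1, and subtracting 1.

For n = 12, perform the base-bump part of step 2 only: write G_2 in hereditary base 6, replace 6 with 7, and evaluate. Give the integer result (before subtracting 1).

base 4: 12 = 3·4; at 5: 3·5 = 15; next = 14
base 5: 14 = 2·5 + 4; at 6: 2·6 + 4 = 16; next = 15
base 6: 15 = 2·6 + 3; at 7: 2·7 + 3 = 17; next = 16

17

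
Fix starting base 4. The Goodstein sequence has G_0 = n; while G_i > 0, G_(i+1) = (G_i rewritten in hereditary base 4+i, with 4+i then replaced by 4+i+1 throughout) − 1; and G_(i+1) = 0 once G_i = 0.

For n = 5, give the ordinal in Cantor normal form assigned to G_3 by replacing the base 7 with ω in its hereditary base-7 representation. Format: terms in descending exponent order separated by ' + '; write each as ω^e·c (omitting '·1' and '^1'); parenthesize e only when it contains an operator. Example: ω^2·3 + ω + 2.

5 —HB4→ 4 + 1 —bump→ 5 + 1 = 6 —(−1)→ 5
5 —HB5→ 5 —bump→ 6 = 6 —(−1)→ 5
5 —HB6→ 5 —bump→ 5 = 5 —(−1)→ 4

4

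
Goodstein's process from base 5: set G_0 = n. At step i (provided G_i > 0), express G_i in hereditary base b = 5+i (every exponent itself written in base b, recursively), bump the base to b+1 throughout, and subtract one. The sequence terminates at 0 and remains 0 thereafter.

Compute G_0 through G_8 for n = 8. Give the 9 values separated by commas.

8, 8, 8, 8, 8, 7, 6, 5, 4

G_0 = 8. HB_5(8) = 5 + 3. Bump = 9. G_1 = 8.
G_1 = 8. HB_6(8) = 6 + 2. Bump = 9. G_2 = 8.
G_2 = 8. HB_7(8) = 7 + 1. Bump = 9. G_3 = 8.
G_3 = 8. HB_8(8) = 8. Bump = 9. G_4 = 8.
G_4 = 8. HB_9(8) = 8. Bump = 8. G_5 = 7.
G_5 = 7. HB_10(7) = 7. Bump = 7. G_6 = 6.
G_6 = 6. HB_11(6) = 6. Bump = 6. G_7 = 5.
G_7 = 5. HB_12(5) = 5. Bump = 5. G_8 = 4.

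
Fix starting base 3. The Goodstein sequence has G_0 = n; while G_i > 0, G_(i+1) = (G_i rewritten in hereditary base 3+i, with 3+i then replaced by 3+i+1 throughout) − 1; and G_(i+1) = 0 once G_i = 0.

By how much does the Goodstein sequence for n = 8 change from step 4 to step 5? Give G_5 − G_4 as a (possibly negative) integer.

0

i=0: 8 = 2·3 + 2 (b=3); 3→4: 2·4 + 2 = 10; 10−1 = 9
i=1: 9 = 2·4 + 1 (b=4); 4→5: 2·5 + 1 = 11; 11−1 = 10
i=2: 10 = 2·5 (b=5); 5→6: 2·6 = 12; 12−1 = 11
i=3: 11 = 6 + 5 (b=6); 6→7: 7 + 5 = 12; 12−1 = 11
i=4: 11 = 7 + 4 (b=7); 7→8: 8 + 4 = 12; 12−1 = 11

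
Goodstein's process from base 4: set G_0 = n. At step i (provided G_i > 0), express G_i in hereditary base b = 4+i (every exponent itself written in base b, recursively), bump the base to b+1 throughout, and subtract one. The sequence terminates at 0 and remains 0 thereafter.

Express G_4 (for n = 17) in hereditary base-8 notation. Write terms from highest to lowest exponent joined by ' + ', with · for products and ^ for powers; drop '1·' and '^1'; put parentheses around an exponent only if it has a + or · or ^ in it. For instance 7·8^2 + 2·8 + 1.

5·8 + 3

G_0 = 17. HB_4(17) = 4^2 + 1. Bump = 26. G_1 = 25.
G_1 = 25. HB_5(25) = 5^2. Bump = 36. G_2 = 35.
G_2 = 35. HB_6(35) = 5·6 + 5. Bump = 40. G_3 = 39.
G_3 = 39. HB_7(39) = 5·7 + 4. Bump = 44. G_4 = 43.
G_4 = 43. HB_8(43) = 5·8 + 3. Bump = 48. G_5 = 47.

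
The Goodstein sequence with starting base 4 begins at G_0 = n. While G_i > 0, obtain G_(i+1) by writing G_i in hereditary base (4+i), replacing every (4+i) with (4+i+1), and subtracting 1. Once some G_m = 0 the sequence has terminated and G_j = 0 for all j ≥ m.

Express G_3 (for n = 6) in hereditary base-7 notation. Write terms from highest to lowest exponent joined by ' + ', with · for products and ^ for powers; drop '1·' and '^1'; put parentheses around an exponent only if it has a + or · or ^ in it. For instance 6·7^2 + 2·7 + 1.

6

[0] 6 ≡ 4 + 2 (base 4). Lift 5: 7. −1: 6.
[1] 6 ≡ 5 + 1 (base 5). Lift 6: 7. −1: 6.
[2] 6 ≡ 6 (base 6). Lift 7: 7. −1: 6.
[3] 6 ≡ 6 (base 7). Lift 8: 6. −1: 5.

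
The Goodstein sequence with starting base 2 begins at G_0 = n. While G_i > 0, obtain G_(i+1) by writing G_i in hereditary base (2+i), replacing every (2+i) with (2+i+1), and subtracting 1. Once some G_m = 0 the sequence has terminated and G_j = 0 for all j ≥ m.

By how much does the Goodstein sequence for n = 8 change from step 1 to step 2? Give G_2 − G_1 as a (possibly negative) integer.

step 0: 8 = 2^(2 + 1); sub 3 for 2: 3^(3 + 1); = 81; G_1 = 81−1 = 80
step 1: 80 = 2·3^3 + 2·3^2 + 2·3 + 2; sub 4 for 3: 2·4^4 + 2·4^2 + 2·4 + 2; = 554; G_2 = 554−1 = 553

473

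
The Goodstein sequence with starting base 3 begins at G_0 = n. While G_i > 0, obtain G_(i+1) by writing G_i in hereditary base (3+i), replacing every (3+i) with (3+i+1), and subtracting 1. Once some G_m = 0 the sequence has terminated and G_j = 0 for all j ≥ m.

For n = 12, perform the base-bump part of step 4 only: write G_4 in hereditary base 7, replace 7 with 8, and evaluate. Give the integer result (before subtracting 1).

i=0: 12 = 3^2 + 3 (b=3); 3→4: 4^2 + 4 = 20; 20−1 = 19
i=1: 19 = 4^2 + 3 (b=4); 4→5: 5^2 + 3 = 28; 28−1 = 27
i=2: 27 = 5^2 + 2 (b=5); 5→6: 6^2 + 2 = 38; 38−1 = 37
i=3: 37 = 6^2 + 1 (b=6); 6→7: 7^2 + 1 = 50; 50−1 = 49
i=4: 49 = 7^2 (b=7); 7→8: 8^2 = 64; 64−1 = 63

64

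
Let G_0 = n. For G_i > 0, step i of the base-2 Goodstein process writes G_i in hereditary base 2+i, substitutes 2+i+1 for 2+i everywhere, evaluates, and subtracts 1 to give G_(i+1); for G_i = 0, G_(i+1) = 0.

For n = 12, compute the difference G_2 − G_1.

G_0=12  [base 2] 2^(2 + 1) + 2^2  →[2↦3]→  3^(3 + 1) + 3^3 = 108  −1 ⇒ G_1=107
G_1=107  [base 3] 3^(3 + 1) + 2·3^2 + 2·3 + 2  →[3↦4]→  4^(4 + 1) + 2·4^2 + 2·4 + 2 = 1066  −1 ⇒ G_2=1065

958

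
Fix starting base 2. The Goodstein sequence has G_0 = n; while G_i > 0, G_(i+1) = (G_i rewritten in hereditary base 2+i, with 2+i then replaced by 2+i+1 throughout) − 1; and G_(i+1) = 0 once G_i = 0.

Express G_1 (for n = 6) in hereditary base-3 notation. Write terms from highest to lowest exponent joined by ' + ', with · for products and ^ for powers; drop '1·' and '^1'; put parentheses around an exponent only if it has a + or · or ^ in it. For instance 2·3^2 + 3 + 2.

6 —HB2→ 2^2 + 2 —bump→ 3^3 + 3 = 30 —(−1)→ 29
29 —HB3→ 3^3 + 2 —bump→ 4^4 + 2 = 258 —(−1)→ 257

3^3 + 2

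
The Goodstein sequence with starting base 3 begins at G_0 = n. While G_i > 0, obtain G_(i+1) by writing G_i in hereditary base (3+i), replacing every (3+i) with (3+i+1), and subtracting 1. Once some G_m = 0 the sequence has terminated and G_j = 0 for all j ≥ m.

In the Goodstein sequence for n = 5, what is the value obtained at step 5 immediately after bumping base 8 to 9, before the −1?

3

[0] 5 ≡ 3 + 2 (base 3). Lift 4: 6. −1: 5.
[1] 5 ≡ 4 + 1 (base 4). Lift 5: 6. −1: 5.
[2] 5 ≡ 5 (base 5). Lift 6: 6. −1: 5.
[3] 5 ≡ 5 (base 6). Lift 7: 5. −1: 4.
[4] 4 ≡ 4 (base 7). Lift 8: 4. −1: 3.
[5] 3 ≡ 3 (base 8). Lift 9: 3. −1: 2.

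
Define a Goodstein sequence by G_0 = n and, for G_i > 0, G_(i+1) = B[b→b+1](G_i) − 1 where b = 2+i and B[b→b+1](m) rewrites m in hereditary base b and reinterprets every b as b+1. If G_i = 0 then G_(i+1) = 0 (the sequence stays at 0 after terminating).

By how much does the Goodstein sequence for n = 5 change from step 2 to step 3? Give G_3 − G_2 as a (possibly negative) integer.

212

[0] 5 ≡ 2^2 + 1 (base 2). Lift 3: 28. −1: 27.
[1] 27 ≡ 3^3 (base 3). Lift 4: 256. −1: 255.
[2] 255 ≡ 3·4^3 + 3·4^2 + 3·4 + 3 (base 4). Lift 5: 468. −1: 467.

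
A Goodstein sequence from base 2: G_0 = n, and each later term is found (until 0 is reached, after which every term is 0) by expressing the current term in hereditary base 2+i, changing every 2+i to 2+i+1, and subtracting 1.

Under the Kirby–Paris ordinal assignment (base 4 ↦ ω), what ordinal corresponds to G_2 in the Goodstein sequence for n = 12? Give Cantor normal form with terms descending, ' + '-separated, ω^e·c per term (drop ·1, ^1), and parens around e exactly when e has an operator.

step 0: 12 = 2^(2 + 1) + 2^2; sub 3 for 2: 3^(3 + 1) + 3^3; = 108; G_1 = 108−1 = 107
step 1: 107 = 3^(3 + 1) + 2·3^2 + 2·3 + 2; sub 4 for 3: 4^(4 + 1) + 2·4^2 + 2·4 + 2; = 1066; G_2 = 1066−1 = 1065
step 2: 1065 = 4^(4 + 1) + 2·4^2 + 2·4 + 1; sub 5 for 4: 5^(5 + 1) + 2·5^2 + 2·5 + 1; = 15686; G_3 = 15686−1 = 15685

ω^(ω + 1) + ω^2·2 + ω·2 + 1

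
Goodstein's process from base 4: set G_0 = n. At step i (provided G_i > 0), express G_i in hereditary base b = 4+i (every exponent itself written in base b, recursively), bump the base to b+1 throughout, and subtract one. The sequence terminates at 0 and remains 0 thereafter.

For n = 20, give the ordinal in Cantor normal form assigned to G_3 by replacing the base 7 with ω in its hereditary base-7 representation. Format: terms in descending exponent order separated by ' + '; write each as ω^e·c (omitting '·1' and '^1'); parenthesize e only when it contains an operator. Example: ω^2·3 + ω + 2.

base 4: 20 = 4^2 + 4; at 5: 5^2 + 5 = 30; next = 29
base 5: 29 = 5^2 + 4; at 6: 6^2 + 4 = 40; next = 39
base 6: 39 = 6^2 + 3; at 7: 7^2 + 3 = 52; next = 51
base 7: 51 = 7^2 + 2; at 8: 8^2 + 2 = 66; next = 65

ω^2 + 2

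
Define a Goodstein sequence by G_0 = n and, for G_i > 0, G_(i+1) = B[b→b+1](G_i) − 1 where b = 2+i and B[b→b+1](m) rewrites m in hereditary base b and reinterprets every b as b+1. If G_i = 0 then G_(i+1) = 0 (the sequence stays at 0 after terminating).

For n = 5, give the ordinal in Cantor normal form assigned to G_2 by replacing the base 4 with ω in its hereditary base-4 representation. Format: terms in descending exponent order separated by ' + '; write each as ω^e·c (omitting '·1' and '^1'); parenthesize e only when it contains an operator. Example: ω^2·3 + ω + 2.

base 2: 5 = 2^2 + 1; at 3: 3^3 + 1 = 28; next = 27
base 3: 27 = 3^3; at 4: 4^4 = 256; next = 255
base 4: 255 = 3·4^3 + 3·4^2 + 3·4 + 3; at 5: 3·5^3 + 3·5^2 + 3·5 + 3 = 468; next = 467

ω^3·3 + ω^2·3 + ω·3 + 3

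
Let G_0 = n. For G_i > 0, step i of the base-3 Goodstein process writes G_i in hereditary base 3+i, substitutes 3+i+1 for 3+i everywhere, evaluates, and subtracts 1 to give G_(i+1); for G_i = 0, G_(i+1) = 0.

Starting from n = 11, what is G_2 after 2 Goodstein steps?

25

step 0: 11 = 3^2 + 2; sub 4 for 3: 4^2 + 2; = 18; G_1 = 18−1 = 17
step 1: 17 = 4^2 + 1; sub 5 for 4: 5^2 + 1; = 26; G_2 = 26−1 = 25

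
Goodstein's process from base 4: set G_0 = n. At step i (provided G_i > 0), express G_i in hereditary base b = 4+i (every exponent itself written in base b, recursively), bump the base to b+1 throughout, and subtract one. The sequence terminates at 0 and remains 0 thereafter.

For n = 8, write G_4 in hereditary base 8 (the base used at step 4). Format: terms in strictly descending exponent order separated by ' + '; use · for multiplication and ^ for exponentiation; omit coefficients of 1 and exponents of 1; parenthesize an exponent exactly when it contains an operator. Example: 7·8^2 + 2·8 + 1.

(0) 8|_4 = 2·4 ↦ 2·5|_5 = 10 ⇒ 9
(1) 9|_5 = 5 + 4 ↦ 6 + 4|_6 = 10 ⇒ 9
(2) 9|_6 = 6 + 3 ↦ 7 + 3|_7 = 10 ⇒ 9
(3) 9|_7 = 7 + 2 ↦ 8 + 2|_8 = 10 ⇒ 9
(4) 9|_8 = 8 + 1 ↦ 9 + 1|_9 = 10 ⇒ 9

8 + 1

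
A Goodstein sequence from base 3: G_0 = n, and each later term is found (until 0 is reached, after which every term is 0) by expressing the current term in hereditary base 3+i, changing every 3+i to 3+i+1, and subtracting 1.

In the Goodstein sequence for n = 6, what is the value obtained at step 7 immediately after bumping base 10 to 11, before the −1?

(0) 6|_3 = 2·3 ↦ 2·4|_4 = 8 ⇒ 7
(1) 7|_4 = 4 + 3 ↦ 5 + 3|_5 = 8 ⇒ 7
(2) 7|_5 = 5 + 2 ↦ 6 + 2|_6 = 8 ⇒ 7
(3) 7|_6 = 6 + 1 ↦ 7 + 1|_7 = 8 ⇒ 7
(4) 7|_7 = 7 ↦ 8|_8 = 8 ⇒ 7
(5) 7|_8 = 7 ↦ 7|_9 = 7 ⇒ 6
(6) 6|_9 = 6 ↦ 6|_10 = 6 ⇒ 5
(7) 5|_10 = 5 ↦ 5|_11 = 5 ⇒ 4

5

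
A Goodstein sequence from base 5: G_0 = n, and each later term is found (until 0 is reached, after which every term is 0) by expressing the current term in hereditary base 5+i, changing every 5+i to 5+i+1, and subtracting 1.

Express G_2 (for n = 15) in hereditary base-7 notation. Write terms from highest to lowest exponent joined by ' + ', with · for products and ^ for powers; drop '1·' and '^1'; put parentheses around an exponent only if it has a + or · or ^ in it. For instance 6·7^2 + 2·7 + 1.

G_0 = 15. HB_5(15) = 3·5. Bump = 18. G_1 = 17.
G_1 = 17. HB_6(17) = 2·6 + 5. Bump = 19. G_2 = 18.
G_2 = 18. HB_7(18) = 2·7 + 4. Bump = 20. G_3 = 19.

2·7 + 4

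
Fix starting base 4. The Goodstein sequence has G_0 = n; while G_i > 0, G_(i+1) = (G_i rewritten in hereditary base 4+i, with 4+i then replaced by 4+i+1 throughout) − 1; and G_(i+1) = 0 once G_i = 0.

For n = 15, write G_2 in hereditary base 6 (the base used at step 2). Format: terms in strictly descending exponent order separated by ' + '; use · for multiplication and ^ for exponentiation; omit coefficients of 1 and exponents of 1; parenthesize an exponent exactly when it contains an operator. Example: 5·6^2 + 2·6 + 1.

step 0: 15 = 3·4 + 3; sub 5 for 4: 3·5 + 3; = 18; G_1 = 18−1 = 17
step 1: 17 = 3·5 + 2; sub 6 for 5: 3·6 + 2; = 20; G_2 = 20−1 = 19
step 2: 19 = 3·6 + 1; sub 7 for 6: 3·7 + 1; = 22; G_3 = 22−1 = 21

3·6 + 1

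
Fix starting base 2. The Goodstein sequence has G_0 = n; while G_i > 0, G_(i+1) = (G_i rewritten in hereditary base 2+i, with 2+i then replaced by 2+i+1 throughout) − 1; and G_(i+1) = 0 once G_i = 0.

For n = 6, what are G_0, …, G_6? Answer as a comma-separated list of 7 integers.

[0] 6 ≡ 2^2 + 2 (base 2). Lift 3: 30. −1: 29.
[1] 29 ≡ 3^3 + 2 (base 3). Lift 4: 258. −1: 257.
[2] 257 ≡ 4^4 + 1 (base 4). Lift 5: 3126. −1: 3125.
[3] 3125 ≡ 5^5 (base 5). Lift 6: 46656. −1: 46655.
[4] 46655 ≡ 5·6^5 + 5·6^4 + 5·6^3 + 5·6^2 + 5·6 + 5 (base 6). Lift 7: 98040. −1: 98039.
[5] 98039 ≡ 5·7^5 + 5·7^4 + 5·7^3 + 5·7^2 + 5·7 + 4 (base 7). Lift 8: 187244. −1: 187243.

6, 29, 257, 3125, 46655, 98039, 187243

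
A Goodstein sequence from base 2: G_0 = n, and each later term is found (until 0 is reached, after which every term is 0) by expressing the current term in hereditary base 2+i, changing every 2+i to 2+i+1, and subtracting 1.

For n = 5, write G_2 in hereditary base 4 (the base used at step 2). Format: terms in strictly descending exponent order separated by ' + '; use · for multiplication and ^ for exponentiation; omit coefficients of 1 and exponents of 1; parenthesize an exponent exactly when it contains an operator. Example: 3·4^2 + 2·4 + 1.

G_0=5  [base 2] 2^2 + 1  →[2↦3]→  3^3 + 1 = 28  −1 ⇒ G_1=27
G_1=27  [base 3] 3^3  →[3↦4]→  4^4 = 256  −1 ⇒ G_2=255
G_2=255  [base 4] 3·4^3 + 3·4^2 + 3·4 + 3  →[4↦5]→  3·5^3 + 3·5^2 + 3·5 + 3 = 468  −1 ⇒ G_3=467

3·4^3 + 3·4^2 + 3·4 + 3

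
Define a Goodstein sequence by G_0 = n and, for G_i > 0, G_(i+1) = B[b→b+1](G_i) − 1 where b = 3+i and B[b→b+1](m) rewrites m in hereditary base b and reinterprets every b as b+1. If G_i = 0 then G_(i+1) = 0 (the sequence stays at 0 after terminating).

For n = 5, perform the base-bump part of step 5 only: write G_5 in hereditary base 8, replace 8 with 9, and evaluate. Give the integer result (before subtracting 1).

3

[0] 5 ≡ 3 + 2 (base 3). Lift 4: 6. −1: 5.
[1] 5 ≡ 4 + 1 (base 4). Lift 5: 6. −1: 5.
[2] 5 ≡ 5 (base 5). Lift 6: 6. −1: 5.
[3] 5 ≡ 5 (base 6). Lift 7: 5. −1: 4.
[4] 4 ≡ 4 (base 7). Lift 8: 4. −1: 3.
[5] 3 ≡ 3 (base 8). Lift 9: 3. −1: 2.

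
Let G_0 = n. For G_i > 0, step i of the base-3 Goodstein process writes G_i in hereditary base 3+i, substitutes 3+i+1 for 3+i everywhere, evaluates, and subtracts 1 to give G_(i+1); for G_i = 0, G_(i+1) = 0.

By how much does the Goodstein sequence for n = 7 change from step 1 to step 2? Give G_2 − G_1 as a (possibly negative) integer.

1

base 3: 7 = 2·3 + 1; at 4: 2·4 + 1 = 9; next = 8
base 4: 8 = 2·4; at 5: 2·5 = 10; next = 9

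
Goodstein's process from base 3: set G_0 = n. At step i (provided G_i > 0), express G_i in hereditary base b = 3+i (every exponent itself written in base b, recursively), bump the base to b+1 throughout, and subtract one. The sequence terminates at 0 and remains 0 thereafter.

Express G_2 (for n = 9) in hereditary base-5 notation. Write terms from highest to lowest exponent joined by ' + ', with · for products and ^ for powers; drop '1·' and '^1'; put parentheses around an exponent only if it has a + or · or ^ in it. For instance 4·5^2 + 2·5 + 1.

G_0=9  [base 3] 3^2  →[3↦4]→  4^2 = 16  −1 ⇒ G_1=15
G_1=15  [base 4] 3·4 + 3  →[4↦5]→  3·5 + 3 = 18  −1 ⇒ G_2=17
G_2=17  [base 5] 3·5 + 2  →[5↦6]→  3·6 + 2 = 20  −1 ⇒ G_3=19

3·5 + 2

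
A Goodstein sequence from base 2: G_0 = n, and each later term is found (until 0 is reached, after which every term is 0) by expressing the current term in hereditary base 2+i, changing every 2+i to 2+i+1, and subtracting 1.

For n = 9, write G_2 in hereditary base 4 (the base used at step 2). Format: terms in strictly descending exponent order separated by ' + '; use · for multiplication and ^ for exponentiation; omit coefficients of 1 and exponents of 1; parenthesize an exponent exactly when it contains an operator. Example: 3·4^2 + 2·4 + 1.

base 2: 9 = 2^(2 + 1) + 1; at 3: 3^(3 + 1) + 1 = 82; next = 81
base 3: 81 = 3^(3 + 1); at 4: 4^(4 + 1) = 1024; next = 1023

3·4^4 + 3·4^3 + 3·4^2 + 3·4 + 3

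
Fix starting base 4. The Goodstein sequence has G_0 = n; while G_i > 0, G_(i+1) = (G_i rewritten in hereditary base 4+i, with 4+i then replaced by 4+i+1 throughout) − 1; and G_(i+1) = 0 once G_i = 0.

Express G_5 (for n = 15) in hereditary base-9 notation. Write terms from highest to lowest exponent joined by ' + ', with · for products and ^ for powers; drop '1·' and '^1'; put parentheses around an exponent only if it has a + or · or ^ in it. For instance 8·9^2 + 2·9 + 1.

G_0 = 15. HB_4(15) = 3·4 + 3. Bump = 18. G_1 = 17.
G_1 = 17. HB_5(17) = 3·5 + 2. Bump = 20. G_2 = 19.
G_2 = 19. HB_6(19) = 3·6 + 1. Bump = 22. G_3 = 21.
G_3 = 21. HB_7(21) = 3·7. Bump = 24. G_4 = 23.
G_4 = 23. HB_8(23) = 2·8 + 7. Bump = 25. G_5 = 24.
G_5 = 24. HB_9(24) = 2·9 + 6. Bump = 26. G_6 = 25.

2·9 + 6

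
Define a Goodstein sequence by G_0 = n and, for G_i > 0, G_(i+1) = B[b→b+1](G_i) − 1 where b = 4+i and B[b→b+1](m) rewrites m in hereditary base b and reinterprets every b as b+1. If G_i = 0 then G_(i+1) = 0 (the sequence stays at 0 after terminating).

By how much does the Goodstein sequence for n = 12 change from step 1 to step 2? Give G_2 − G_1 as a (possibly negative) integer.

(0) 12|_4 = 3·4 ↦ 3·5|_5 = 15 ⇒ 14
(1) 14|_5 = 2·5 + 4 ↦ 2·6 + 4|_6 = 16 ⇒ 15

1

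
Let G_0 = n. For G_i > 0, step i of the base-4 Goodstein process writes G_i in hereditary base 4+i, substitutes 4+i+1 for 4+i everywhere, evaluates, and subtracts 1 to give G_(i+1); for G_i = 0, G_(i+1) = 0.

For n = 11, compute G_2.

13

(0) 11|_4 = 2·4 + 3 ↦ 2·5 + 3|_5 = 13 ⇒ 12
(1) 12|_5 = 2·5 + 2 ↦ 2·6 + 2|_6 = 14 ⇒ 13
(2) 13|_6 = 2·6 + 1 ↦ 2·7 + 1|_7 = 15 ⇒ 14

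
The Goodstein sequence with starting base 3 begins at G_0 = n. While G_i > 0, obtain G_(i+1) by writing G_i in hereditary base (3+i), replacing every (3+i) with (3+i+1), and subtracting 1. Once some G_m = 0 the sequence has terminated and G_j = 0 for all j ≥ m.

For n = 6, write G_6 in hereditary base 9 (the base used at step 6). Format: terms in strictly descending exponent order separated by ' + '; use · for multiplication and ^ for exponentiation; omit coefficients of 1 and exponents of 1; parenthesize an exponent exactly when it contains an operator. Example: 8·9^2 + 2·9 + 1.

6

G_0=6  [base 3] 2·3  →[3↦4]→  2·4 = 8  −1 ⇒ G_1=7
G_1=7  [base 4] 4 + 3  →[4↦5]→  5 + 3 = 8  −1 ⇒ G_2=7
G_2=7  [base 5] 5 + 2  →[5↦6]→  6 + 2 = 8  −1 ⇒ G_3=7
G_3=7  [base 6] 6 + 1  →[6↦7]→  7 + 1 = 8  −1 ⇒ G_4=7
G_4=7  [base 7] 7  →[7↦8]→  8 = 8  −1 ⇒ G_5=7
G_5=7  [base 8] 7  →[8↦9]→  7 = 7  −1 ⇒ G_6=6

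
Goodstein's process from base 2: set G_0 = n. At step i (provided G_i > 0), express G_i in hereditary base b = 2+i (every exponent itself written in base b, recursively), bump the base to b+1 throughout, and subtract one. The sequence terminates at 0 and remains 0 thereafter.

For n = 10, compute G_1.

G_0 = 10. HB_2(10) = 2^(2 + 1) + 2. Bump = 84. G_1 = 83.
G_1 = 83. HB_3(83) = 3^(3 + 1) + 2. Bump = 1026. G_2 = 1025.

83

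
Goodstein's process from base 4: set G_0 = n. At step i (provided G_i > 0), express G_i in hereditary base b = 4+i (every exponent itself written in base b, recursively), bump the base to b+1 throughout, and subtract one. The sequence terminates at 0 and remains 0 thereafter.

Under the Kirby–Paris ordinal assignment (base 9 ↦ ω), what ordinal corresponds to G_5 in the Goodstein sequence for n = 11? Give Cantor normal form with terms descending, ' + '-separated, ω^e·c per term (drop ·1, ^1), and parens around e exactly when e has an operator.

11 —HB4→ 2·4 + 3 —bump→ 2·5 + 3 = 13 —(−1)→ 12
12 —HB5→ 2·5 + 2 —bump→ 2·6 + 2 = 14 —(−1)→ 13
13 —HB6→ 2·6 + 1 —bump→ 2·7 + 1 = 15 —(−1)→ 14
14 —HB7→ 2·7 —bump→ 2·8 = 16 —(−1)→ 15
15 —HB8→ 8 + 7 —bump→ 9 + 7 = 16 —(−1)→ 15
15 —HB9→ 9 + 6 —bump→ 10 + 6 = 16 —(−1)→ 15

ω + 6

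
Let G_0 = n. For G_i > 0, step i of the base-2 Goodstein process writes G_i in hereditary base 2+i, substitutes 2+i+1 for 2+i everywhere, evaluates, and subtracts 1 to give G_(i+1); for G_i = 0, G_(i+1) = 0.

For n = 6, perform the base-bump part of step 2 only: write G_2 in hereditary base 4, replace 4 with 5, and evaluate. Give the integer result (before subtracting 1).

3126

base 2: 6 = 2^2 + 2; at 3: 3^3 + 3 = 30; next = 29
base 3: 29 = 3^3 + 2; at 4: 4^4 + 2 = 258; next = 257
base 4: 257 = 4^4 + 1; at 5: 5^5 + 1 = 3126; next = 3125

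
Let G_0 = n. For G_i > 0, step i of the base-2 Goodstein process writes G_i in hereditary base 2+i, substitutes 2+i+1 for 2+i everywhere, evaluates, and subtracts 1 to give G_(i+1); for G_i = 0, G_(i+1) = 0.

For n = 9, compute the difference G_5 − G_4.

2331083

G_0=9  [base 2] 2^(2 + 1) + 1  →[2↦3]→  3^(3 + 1) + 1 = 82  −1 ⇒ G_1=81
G_1=81  [base 3] 3^(3 + 1)  →[3↦4]→  4^(4 + 1) = 1024  −1 ⇒ G_2=1023
G_2=1023  [base 4] 3·4^4 + 3·4^3 + 3·4^2 + 3·4 + 3  →[4↦5]→  3·5^5 + 3·5^3 + 3·5^2 + 3·5 + 3 = 9843  −1 ⇒ G_3=9842
G_3=9842  [base 5] 3·5^5 + 3·5^3 + 3·5^2 + 3·5 + 2  →[5↦6]→  3·6^6 + 3·6^3 + 3·6^2 + 3·6 + 2 = 140744  −1 ⇒ G_4=140743
G_4=140743  [base 6] 3·6^6 + 3·6^3 + 3·6^2 + 3·6 + 1  →[6↦7]→  3·7^7 + 3·7^3 + 3·7^2 + 3·7 + 1 = 2471827  −1 ⇒ G_5=2471826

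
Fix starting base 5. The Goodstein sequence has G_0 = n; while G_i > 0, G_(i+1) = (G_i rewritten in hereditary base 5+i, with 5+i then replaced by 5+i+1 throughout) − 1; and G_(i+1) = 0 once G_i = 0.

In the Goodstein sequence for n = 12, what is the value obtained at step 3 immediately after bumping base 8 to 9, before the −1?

16

(0) 12|_5 = 2·5 + 2 ↦ 2·6 + 2|_6 = 14 ⇒ 13
(1) 13|_6 = 2·6 + 1 ↦ 2·7 + 1|_7 = 15 ⇒ 14
(2) 14|_7 = 2·7 ↦ 2·8|_8 = 16 ⇒ 15
(3) 15|_8 = 8 + 7 ↦ 9 + 7|_9 = 16 ⇒ 15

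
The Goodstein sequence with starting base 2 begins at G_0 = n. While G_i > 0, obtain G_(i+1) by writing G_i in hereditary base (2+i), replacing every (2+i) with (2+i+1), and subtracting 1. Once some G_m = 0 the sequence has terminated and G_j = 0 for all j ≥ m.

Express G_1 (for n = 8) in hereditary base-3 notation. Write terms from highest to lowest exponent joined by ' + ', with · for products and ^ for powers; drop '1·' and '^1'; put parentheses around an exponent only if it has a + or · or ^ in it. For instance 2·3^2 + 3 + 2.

base 2: 8 = 2^(2 + 1); at 3: 3^(3 + 1) = 81; next = 80
base 3: 80 = 2·3^3 + 2·3^2 + 2·3 + 2; at 4: 2·4^4 + 2·4^2 + 2·4 + 2 = 554; next = 553

2·3^3 + 2·3^2 + 2·3 + 2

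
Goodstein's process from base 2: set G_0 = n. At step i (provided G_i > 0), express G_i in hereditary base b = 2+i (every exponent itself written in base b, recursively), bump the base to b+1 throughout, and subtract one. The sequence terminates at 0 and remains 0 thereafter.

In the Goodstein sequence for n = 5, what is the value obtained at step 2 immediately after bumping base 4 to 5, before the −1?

468

step 0: 5 = 2^2 + 1; sub 3 for 2: 3^3 + 1; = 28; G_1 = 28−1 = 27
step 1: 27 = 3^3; sub 4 for 3: 4^4; = 256; G_2 = 256−1 = 255
step 2: 255 = 3·4^3 + 3·4^2 + 3·4 + 3; sub 5 for 4: 3·5^3 + 3·5^2 + 3·5 + 3; = 468; G_3 = 468−1 = 467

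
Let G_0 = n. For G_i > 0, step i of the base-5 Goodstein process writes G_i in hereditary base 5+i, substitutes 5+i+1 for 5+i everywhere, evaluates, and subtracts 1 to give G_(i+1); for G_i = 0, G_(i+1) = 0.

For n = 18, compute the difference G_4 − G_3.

2

18 —HB5→ 3·5 + 3 —bump→ 3·6 + 3 = 21 —(−1)→ 20
20 —HB6→ 3·6 + 2 —bump→ 3·7 + 2 = 23 —(−1)→ 22
22 —HB7→ 3·7 + 1 —bump→ 3·8 + 1 = 25 —(−1)→ 24
24 —HB8→ 3·8 —bump→ 3·9 = 27 —(−1)→ 26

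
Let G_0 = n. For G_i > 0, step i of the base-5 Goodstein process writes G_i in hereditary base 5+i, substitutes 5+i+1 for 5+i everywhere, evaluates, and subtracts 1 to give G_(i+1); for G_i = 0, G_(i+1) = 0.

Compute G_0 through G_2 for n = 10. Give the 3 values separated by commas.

10 —HB5→ 2·5 —bump→ 2·6 = 12 —(−1)→ 11
11 —HB6→ 6 + 5 —bump→ 7 + 5 = 12 —(−1)→ 11

10, 11, 11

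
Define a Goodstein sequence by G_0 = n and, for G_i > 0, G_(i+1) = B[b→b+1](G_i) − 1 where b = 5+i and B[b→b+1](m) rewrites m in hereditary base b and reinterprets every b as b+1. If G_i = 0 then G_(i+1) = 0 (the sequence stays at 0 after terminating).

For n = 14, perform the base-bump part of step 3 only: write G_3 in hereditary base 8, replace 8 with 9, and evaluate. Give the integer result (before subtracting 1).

19

(0) 14|_5 = 2·5 + 4 ↦ 2·6 + 4|_6 = 16 ⇒ 15
(1) 15|_6 = 2·6 + 3 ↦ 2·7 + 3|_7 = 17 ⇒ 16
(2) 16|_7 = 2·7 + 2 ↦ 2·8 + 2|_8 = 18 ⇒ 17
(3) 17|_8 = 2·8 + 1 ↦ 2·9 + 1|_9 = 19 ⇒ 18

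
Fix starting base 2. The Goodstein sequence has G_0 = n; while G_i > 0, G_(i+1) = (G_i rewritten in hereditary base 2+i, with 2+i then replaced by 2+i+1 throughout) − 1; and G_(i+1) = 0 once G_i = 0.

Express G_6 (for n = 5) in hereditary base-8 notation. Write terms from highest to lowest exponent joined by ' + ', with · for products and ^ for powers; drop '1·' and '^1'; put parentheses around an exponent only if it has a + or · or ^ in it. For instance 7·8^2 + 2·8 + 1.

G_0 = 5. HB_2(5) = 2^2 + 1. Bump = 28. G_1 = 27.
G_1 = 27. HB_3(27) = 3^3. Bump = 256. G_2 = 255.
G_2 = 255. HB_4(255) = 3·4^3 + 3·4^2 + 3·4 + 3. Bump = 468. G_3 = 467.
G_3 = 467. HB_5(467) = 3·5^3 + 3·5^2 + 3·5 + 2. Bump = 776. G_4 = 775.
G_4 = 775. HB_6(775) = 3·6^3 + 3·6^2 + 3·6 + 1. Bump = 1198. G_5 = 1197.
G_5 = 1197. HB_7(1197) = 3·7^3 + 3·7^2 + 3·7. Bump = 1752. G_6 = 1751.

3·8^3 + 3·8^2 + 2·8 + 7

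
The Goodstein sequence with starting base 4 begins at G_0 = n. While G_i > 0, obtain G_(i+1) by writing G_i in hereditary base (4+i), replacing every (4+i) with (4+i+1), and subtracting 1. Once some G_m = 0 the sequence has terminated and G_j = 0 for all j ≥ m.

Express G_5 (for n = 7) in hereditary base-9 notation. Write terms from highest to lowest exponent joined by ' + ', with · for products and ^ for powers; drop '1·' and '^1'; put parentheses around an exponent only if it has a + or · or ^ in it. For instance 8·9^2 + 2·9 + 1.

7 —HB4→ 4 + 3 —bump→ 5 + 3 = 8 —(−1)→ 7
7 —HB5→ 5 + 2 —bump→ 6 + 2 = 8 —(−1)→ 7
7 —HB6→ 6 + 1 —bump→ 7 + 1 = 8 —(−1)→ 7
7 —HB7→ 7 —bump→ 8 = 8 —(−1)→ 7
7 —HB8→ 7 —bump→ 7 = 7 —(−1)→ 6
6 —HB9→ 6 —bump→ 6 = 6 —(−1)→ 5

6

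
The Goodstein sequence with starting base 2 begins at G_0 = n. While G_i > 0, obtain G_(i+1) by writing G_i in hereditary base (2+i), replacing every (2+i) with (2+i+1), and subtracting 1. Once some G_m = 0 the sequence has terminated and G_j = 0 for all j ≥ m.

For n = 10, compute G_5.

i=0: 10 = 2^(2 + 1) + 2 (b=2); 2→3: 3^(3 + 1) + 3 = 84; 84−1 = 83
i=1: 83 = 3^(3 + 1) + 2 (b=3); 3→4: 4^(4 + 1) + 2 = 1026; 1026−1 = 1025
i=2: 1025 = 4^(4 + 1) + 1 (b=4); 4→5: 5^(5 + 1) + 1 = 15626; 15626−1 = 15625
i=3: 15625 = 5^(5 + 1) (b=5); 5→6: 6^(6 + 1) = 279936; 279936−1 = 279935
i=4: 279935 = 5·6^6 + 5·6^5 + 5·6^4 + 5·6^3 + 5·6^2 + 5·6 + 5 (b=6); 6→7: 5·7^7 + 5·7^5 + 5·7^4 + 5·7^3 + 5·7^2 + 5·7 + 5 = 4215755; 4215755−1 = 4215754

4215754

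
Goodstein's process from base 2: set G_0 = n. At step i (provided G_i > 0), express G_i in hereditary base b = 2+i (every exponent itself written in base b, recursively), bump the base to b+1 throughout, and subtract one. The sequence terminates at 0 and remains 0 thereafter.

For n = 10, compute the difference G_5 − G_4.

3935819

base 2: 10 = 2^(2 + 1) + 2; at 3: 3^(3 + 1) + 3 = 84; next = 83
base 3: 83 = 3^(3 + 1) + 2; at 4: 4^(4 + 1) + 2 = 1026; next = 1025
base 4: 1025 = 4^(4 + 1) + 1; at 5: 5^(5 + 1) + 1 = 15626; next = 15625
base 5: 15625 = 5^(5 + 1); at 6: 6^(6 + 1) = 279936; next = 279935
base 6: 279935 = 5·6^6 + 5·6^5 + 5·6^4 + 5·6^3 + 5·6^2 + 5·6 + 5; at 7: 5·7^7 + 5·7^5 + 5·7^4 + 5·7^3 + 5·7^2 + 5·7 + 5 = 4215755; next = 4215754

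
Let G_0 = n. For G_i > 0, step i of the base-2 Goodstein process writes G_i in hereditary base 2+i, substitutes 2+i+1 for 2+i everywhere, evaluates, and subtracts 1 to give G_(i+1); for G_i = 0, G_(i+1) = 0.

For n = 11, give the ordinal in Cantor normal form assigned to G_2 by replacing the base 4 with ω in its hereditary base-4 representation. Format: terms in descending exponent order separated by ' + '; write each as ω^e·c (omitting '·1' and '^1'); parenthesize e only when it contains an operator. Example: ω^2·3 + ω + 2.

G_0=11  [base 2] 2^(2 + 1) + 2 + 1  →[2↦3]→  3^(3 + 1) + 3 + 1 = 85  −1 ⇒ G_1=84
G_1=84  [base 3] 3^(3 + 1) + 3  →[3↦4]→  4^(4 + 1) + 4 = 1028  −1 ⇒ G_2=1027
G_2=1027  [base 4] 4^(4 + 1) + 3  →[4↦5]→  5^(5 + 1) + 3 = 15628  −1 ⇒ G_3=15627

ω^(ω + 1) + 3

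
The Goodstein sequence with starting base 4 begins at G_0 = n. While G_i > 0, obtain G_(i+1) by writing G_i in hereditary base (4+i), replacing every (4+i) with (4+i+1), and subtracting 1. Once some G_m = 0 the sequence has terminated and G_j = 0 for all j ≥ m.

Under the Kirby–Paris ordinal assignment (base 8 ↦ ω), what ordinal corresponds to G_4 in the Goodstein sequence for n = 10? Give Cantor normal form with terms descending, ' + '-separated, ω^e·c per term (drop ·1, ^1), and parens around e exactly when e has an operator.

ω + 5

(0) 10|_4 = 2·4 + 2 ↦ 2·5 + 2|_5 = 12 ⇒ 11
(1) 11|_5 = 2·5 + 1 ↦ 2·6 + 1|_6 = 13 ⇒ 12
(2) 12|_6 = 2·6 ↦ 2·7|_7 = 14 ⇒ 13
(3) 13|_7 = 7 + 6 ↦ 8 + 6|_8 = 14 ⇒ 13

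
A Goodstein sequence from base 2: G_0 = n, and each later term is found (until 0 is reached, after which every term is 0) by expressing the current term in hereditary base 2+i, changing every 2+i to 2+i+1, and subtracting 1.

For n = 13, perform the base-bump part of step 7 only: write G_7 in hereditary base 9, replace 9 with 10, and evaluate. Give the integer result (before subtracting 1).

100000003326

(0) 13|_2 = 2^(2 + 1) + 2^2 + 1 ↦ 3^(3 + 1) + 3^3 + 1|_3 = 109 ⇒ 108
(1) 108|_3 = 3^(3 + 1) + 3^3 ↦ 4^(4 + 1) + 4^4|_4 = 1280 ⇒ 1279
(2) 1279|_4 = 4^(4 + 1) + 3·4^3 + 3·4^2 + 3·4 + 3 ↦ 5^(5 + 1) + 3·5^3 + 3·5^2 + 3·5 + 3|_5 = 16093 ⇒ 16092
(3) 16092|_5 = 5^(5 + 1) + 3·5^3 + 3·5^2 + 3·5 + 2 ↦ 6^(6 + 1) + 3·6^3 + 3·6^2 + 3·6 + 2|_6 = 280712 ⇒ 280711
(4) 280711|_6 = 6^(6 + 1) + 3·6^3 + 3·6^2 + 3·6 + 1 ↦ 7^(7 + 1) + 3·7^3 + 3·7^2 + 3·7 + 1|_7 = 5765999 ⇒ 5765998
(5) 5765998|_7 = 7^(7 + 1) + 3·7^3 + 3·7^2 + 3·7 ↦ 8^(8 + 1) + 3·8^3 + 3·8^2 + 3·8|_8 = 134219480 ⇒ 134219479
(6) 134219479|_8 = 8^(8 + 1) + 3·8^3 + 3·8^2 + 2·8 + 7 ↦ 9^(9 + 1) + 3·9^3 + 3·9^2 + 2·9 + 7|_9 = 3486786856 ⇒ 3486786855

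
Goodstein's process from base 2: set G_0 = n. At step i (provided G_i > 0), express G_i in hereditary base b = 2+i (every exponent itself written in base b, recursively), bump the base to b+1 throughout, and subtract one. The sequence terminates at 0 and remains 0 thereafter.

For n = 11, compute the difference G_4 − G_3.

G_0 = 11. HB_2(11) = 2^(2 + 1) + 2 + 1. Bump = 85. G_1 = 84.
G_1 = 84. HB_3(84) = 3^(3 + 1) + 3. Bump = 1028. G_2 = 1027.
G_2 = 1027. HB_4(1027) = 4^(4 + 1) + 3. Bump = 15628. G_3 = 15627.
G_3 = 15627. HB_5(15627) = 5^(5 + 1) + 2. Bump = 279938. G_4 = 279937.

264310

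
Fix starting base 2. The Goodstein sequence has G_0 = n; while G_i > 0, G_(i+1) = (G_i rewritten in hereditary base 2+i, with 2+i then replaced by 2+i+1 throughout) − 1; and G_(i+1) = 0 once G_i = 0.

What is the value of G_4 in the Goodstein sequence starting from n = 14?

326591

G_0=14  [base 2] 2^(2 + 1) + 2^2 + 2  →[2↦3]→  3^(3 + 1) + 3^3 + 3 = 111  −1 ⇒ G_1=110
G_1=110  [base 3] 3^(3 + 1) + 3^3 + 2  →[3↦4]→  4^(4 + 1) + 4^4 + 2 = 1282  −1 ⇒ G_2=1281
G_2=1281  [base 4] 4^(4 + 1) + 4^4 + 1  →[4↦5]→  5^(5 + 1) + 5^5 + 1 = 18751  −1 ⇒ G_3=18750
G_3=18750  [base 5] 5^(5 + 1) + 5^5  →[5↦6]→  6^(6 + 1) + 6^6 = 326592  −1 ⇒ G_4=326591
G_4=326591  [base 6] 6^(6 + 1) + 5·6^5 + 5·6^4 + 5·6^3 + 5·6^2 + 5·6 + 5  →[6↦7]→  7^(7 + 1) + 5·7^5 + 5·7^4 + 5·7^3 + 5·7^2 + 5·7 + 5 = 5862841  −1 ⇒ G_5=5862840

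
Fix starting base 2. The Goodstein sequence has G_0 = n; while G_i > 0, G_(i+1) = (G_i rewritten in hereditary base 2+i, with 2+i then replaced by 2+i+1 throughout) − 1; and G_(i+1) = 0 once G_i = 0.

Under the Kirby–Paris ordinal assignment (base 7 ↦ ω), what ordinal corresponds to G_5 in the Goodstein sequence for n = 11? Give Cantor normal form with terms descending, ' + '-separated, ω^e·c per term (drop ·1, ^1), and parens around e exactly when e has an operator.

ω^(ω + 1)

step 0: 11 = 2^(2 + 1) + 2 + 1; sub 3 for 2: 3^(3 + 1) + 3 + 1; = 85; G_1 = 85−1 = 84
step 1: 84 = 3^(3 + 1) + 3; sub 4 for 3: 4^(4 + 1) + 4; = 1028; G_2 = 1028−1 = 1027
step 2: 1027 = 4^(4 + 1) + 3; sub 5 for 4: 5^(5 + 1) + 3; = 15628; G_3 = 15628−1 = 15627
step 3: 15627 = 5^(5 + 1) + 2; sub 6 for 5: 6^(6 + 1) + 2; = 279938; G_4 = 279938−1 = 279937
step 4: 279937 = 6^(6 + 1) + 1; sub 7 for 6: 7^(7 + 1) + 1; = 5764802; G_5 = 5764802−1 = 5764801
step 5: 5764801 = 7^(7 + 1); sub 8 for 7: 8^(8 + 1); = 134217728; G_6 = 134217728−1 = 134217727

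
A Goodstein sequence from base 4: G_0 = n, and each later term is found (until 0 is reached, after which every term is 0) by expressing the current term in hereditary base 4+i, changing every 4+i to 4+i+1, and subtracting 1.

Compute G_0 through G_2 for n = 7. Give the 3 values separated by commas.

i=0: 7 = 4 + 3 (b=4); 4→5: 5 + 3 = 8; 8−1 = 7
i=1: 7 = 5 + 2 (b=5); 5→6: 6 + 2 = 8; 8−1 = 7

7, 7, 7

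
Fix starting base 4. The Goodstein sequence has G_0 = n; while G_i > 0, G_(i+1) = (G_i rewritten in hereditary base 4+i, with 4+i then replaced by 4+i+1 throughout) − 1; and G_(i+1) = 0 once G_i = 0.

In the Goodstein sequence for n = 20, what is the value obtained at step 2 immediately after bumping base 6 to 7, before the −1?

(0) 20|_4 = 4^2 + 4 ↦ 5^2 + 5|_5 = 30 ⇒ 29
(1) 29|_5 = 5^2 + 4 ↦ 6^2 + 4|_6 = 40 ⇒ 39
(2) 39|_6 = 6^2 + 3 ↦ 7^2 + 3|_7 = 52 ⇒ 51

52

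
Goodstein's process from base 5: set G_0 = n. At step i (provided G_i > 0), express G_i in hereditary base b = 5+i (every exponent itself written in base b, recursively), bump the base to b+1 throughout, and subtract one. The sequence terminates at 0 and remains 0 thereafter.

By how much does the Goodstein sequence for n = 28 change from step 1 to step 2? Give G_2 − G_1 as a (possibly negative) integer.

i=0: 28 = 5^2 + 3 (b=5); 5→6: 6^2 + 3 = 39; 39−1 = 38
i=1: 38 = 6^2 + 2 (b=6); 6→7: 7^2 + 2 = 51; 51−1 = 50

12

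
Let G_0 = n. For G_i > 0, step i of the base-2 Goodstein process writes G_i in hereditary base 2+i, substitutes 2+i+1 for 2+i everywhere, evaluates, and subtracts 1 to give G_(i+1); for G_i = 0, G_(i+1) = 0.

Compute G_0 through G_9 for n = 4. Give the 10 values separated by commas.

G_0 = 4. HB_2(4) = 2^2. Bump = 27. G_1 = 26.
G_1 = 26. HB_3(26) = 2·3^2 + 2·3 + 2. Bump = 42. G_2 = 41.
G_2 = 41. HB_4(41) = 2·4^2 + 2·4 + 1. Bump = 61. G_3 = 60.
G_3 = 60. HB_5(60) = 2·5^2 + 2·5. Bump = 84. G_4 = 83.
G_4 = 83. HB_6(83) = 2·6^2 + 6 + 5. Bump = 110. G_5 = 109.
G_5 = 109. HB_7(109) = 2·7^2 + 7 + 4. Bump = 140. G_6 = 139.
G_6 = 139. HB_8(139) = 2·8^2 + 8 + 3. Bump = 174. G_7 = 173.
G_7 = 173. HB_9(173) = 2·9^2 + 9 + 2. Bump = 212. G_8 = 211.
G_8 = 211. HB_10(211) = 2·10^2 + 10 + 1. Bump = 254. G_9 = 253.

4, 26, 41, 60, 83, 109, 139, 173, 211, 253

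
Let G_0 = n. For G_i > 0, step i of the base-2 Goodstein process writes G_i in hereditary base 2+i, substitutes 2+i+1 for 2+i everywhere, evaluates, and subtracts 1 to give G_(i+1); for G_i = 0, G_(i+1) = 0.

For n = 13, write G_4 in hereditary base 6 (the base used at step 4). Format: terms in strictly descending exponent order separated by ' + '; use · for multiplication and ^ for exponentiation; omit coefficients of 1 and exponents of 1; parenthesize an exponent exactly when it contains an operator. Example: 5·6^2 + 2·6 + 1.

13 —HB2→ 2^(2 + 1) + 2^2 + 1 —bump→ 3^(3 + 1) + 3^3 + 1 = 109 —(−1)→ 108
108 —HB3→ 3^(3 + 1) + 3^3 —bump→ 4^(4 + 1) + 4^4 = 1280 —(−1)→ 1279
1279 —HB4→ 4^(4 + 1) + 3·4^3 + 3·4^2 + 3·4 + 3 —bump→ 5^(5 + 1) + 3·5^3 + 3·5^2 + 3·5 + 3 = 16093 —(−1)→ 16092
16092 —HB5→ 5^(5 + 1) + 3·5^3 + 3·5^2 + 3·5 + 2 —bump→ 6^(6 + 1) + 3·6^3 + 3·6^2 + 3·6 + 2 = 280712 —(−1)→ 280711

6^(6 + 1) + 3·6^3 + 3·6^2 + 3·6 + 1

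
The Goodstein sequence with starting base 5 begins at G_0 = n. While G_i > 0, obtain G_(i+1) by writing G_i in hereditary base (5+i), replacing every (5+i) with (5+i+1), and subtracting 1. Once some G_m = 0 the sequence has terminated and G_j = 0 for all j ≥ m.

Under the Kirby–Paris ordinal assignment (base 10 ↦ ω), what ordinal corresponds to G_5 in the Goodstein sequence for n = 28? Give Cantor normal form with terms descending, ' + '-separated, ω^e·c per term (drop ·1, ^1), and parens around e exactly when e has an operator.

ω·8 + 7

step 0: 28 = 5^2 + 3; sub 6 for 5: 6^2 + 3; = 39; G_1 = 39−1 = 38
step 1: 38 = 6^2 + 2; sub 7 for 6: 7^2 + 2; = 51; G_2 = 51−1 = 50
step 2: 50 = 7^2 + 1; sub 8 for 7: 8^2 + 1; = 65; G_3 = 65−1 = 64
step 3: 64 = 8^2; sub 9 for 8: 9^2; = 81; G_4 = 81−1 = 80
step 4: 80 = 8·9 + 8; sub 10 for 9: 8·10 + 8; = 88; G_5 = 88−1 = 87
step 5: 87 = 8·10 + 7; sub 11 for 10: 8·11 + 7; = 95; G_6 = 95−1 = 94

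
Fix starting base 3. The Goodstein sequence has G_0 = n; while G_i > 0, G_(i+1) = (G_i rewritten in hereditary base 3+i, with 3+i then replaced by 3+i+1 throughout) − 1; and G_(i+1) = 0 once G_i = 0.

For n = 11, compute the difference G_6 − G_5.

4

i=0: 11 = 3^2 + 2 (b=3); 3→4: 4^2 + 2 = 18; 18−1 = 17
i=1: 17 = 4^2 + 1 (b=4); 4→5: 5^2 + 1 = 26; 26−1 = 25
i=2: 25 = 5^2 (b=5); 5→6: 6^2 = 36; 36−1 = 35
i=3: 35 = 5·6 + 5 (b=6); 6→7: 5·7 + 5 = 40; 40−1 = 39
i=4: 39 = 5·7 + 4 (b=7); 7→8: 5·8 + 4 = 44; 44−1 = 43
i=5: 43 = 5·8 + 3 (b=8); 8→9: 5·9 + 3 = 48; 48−1 = 47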